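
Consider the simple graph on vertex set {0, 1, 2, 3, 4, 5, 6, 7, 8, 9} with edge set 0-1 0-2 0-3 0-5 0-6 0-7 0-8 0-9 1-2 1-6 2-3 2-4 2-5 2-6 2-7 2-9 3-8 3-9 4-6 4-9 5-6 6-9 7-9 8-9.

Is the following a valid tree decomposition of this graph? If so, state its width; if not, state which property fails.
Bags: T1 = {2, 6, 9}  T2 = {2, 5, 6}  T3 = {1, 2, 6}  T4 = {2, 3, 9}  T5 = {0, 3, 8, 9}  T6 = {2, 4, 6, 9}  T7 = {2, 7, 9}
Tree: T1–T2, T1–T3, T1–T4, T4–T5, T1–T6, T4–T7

No — edge (0,2) lies in no bag.

A tree decomposition must satisfy three properties: every vertex lies in some bag; for every edge, both endpoints lie together in some bag; and for every vertex, the bags containing it form a connected subtree. Here edge (0,2) lies in no bag, so the decomposition is invalid.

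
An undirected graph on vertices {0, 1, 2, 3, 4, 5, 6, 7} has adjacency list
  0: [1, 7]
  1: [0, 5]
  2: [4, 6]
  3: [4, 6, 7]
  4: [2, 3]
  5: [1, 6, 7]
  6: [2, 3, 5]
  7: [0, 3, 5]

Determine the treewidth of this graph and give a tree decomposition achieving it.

Each bag holds 3 vertices, so the decomposition has width 2, which upper-bounds the treewidth. Since 1–0–7–5–1 is a cycle in G, G is not acyclic. Forests are exactly the graphs of treewidth ≤ 1, so tw(G) ≥ 2. Combining the bounds, tw(G) = 2.

Treewidth 2.
One optimal decomposition is:
Bags: B1 = {0, 1, 5}  B2 = {0, 5, 7}  B3 = {5, 6, 7}  B4 = {3, 6, 7}  B5 = {2, 3, 6}  B6 = {2, 3, 4}
Tree: B1–B2, B2–B3, B3–B4, B4–B5, B5–B6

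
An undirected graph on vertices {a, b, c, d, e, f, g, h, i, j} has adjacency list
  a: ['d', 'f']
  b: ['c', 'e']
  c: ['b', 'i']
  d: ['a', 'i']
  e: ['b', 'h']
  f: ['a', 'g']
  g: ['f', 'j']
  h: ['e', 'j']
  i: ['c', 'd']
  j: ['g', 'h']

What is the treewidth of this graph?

A width-2 tree decomposition is:
Bags: B1 = {f, g, j}  B2 = {a, f, j}  B3 = {a, d, j}  B4 = {d, i, j}  B5 = {c, i, j}  B6 = {b, c, j}  B7 = {b, e, j}  B8 = {e, h, j}
Tree: B1–B2, B2–B3, B3–B4, B4–B5, B5–B6, B6–B7, B7–B8
Every bag has size at most 3, so the width is 3 − 1 = 2 and tw(G) ≤ 2. The edges j–g–f–a–d–i–c–b–e–h–j form a cycle, so G is not a tree and its treewidth is at least 2. Therefore the treewidth is 2.

2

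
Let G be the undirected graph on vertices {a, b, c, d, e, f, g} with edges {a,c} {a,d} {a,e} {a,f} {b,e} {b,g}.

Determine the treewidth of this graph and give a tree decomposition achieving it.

Treewidth 1.
One optimal decomposition is:
Bags: B1 = {a, e}  B2 = {a, d}  B3 = {a, f}  B4 = {b, e}  B5 = {b, g}  B6 = {a, c}
Tree: B1–B2, B1–B3, B1–B4, B4–B5, B1–B6

The largest bag has 2 vertices, giving width 1; this decomposition certifies tw(G) ≤ 1. Any graph with an edge has treewidth ≥ 1, and G has the edge e–a. Hence tw(G) = 1 exactly.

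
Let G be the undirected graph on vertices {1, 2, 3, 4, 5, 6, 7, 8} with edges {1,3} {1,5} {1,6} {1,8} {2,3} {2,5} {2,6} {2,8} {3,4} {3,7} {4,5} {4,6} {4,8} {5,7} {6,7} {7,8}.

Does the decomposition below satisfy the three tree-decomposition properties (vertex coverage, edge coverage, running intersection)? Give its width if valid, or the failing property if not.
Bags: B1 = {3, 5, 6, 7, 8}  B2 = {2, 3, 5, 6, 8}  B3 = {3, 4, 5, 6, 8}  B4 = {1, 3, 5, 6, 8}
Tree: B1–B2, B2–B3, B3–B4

Yes; width 4.

Vertex coverage: the bags together contain {1, 2, 3, 4, 5, 6, 7, 8}, the full vertex set. Edge coverage: each edge of G has both endpoints in at least one bag. Running intersection: for every vertex, the bags containing it form a connected subtree. All three properties hold, so this is a valid tree decomposition of width max|bag| − 1 = 4, and hence tw(G) ≤ 4.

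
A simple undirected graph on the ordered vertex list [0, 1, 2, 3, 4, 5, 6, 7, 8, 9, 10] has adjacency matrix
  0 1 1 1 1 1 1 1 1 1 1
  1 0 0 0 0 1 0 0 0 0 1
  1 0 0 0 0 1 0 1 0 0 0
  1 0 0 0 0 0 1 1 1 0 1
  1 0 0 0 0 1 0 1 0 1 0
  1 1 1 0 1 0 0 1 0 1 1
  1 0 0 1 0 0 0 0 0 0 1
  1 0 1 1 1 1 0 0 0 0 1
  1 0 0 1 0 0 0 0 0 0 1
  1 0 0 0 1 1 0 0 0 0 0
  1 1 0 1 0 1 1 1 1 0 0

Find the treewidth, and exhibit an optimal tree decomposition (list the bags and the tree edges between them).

Every bag has size at most 4, so the width is 4 − 1 = 3 and tw(G) ≤ 3. For the lower bound, the 4 vertices {0, 3, 8, 10} are pairwise adjacent, and any tree decomposition puts a clique entirely inside one bag — forcing width ≥ 3. Hence tw(G) = 3 exactly.

Treewidth 3.
Bags: B1 = {0, 5, 7, 10}  B2 = {0, 3, 7, 10}  B3 = {0, 4, 5, 7}  B4 = {0, 4, 5, 9}  B5 = {0, 2, 5, 7}  B6 = {0, 1, 5, 10}  B7 = {0, 3, 6, 10}  B8 = {0, 3, 8, 10}
Tree: B1–B2, B1–B3, B3–B4, B1–B5, B1–B6, B2–B7, B7–B8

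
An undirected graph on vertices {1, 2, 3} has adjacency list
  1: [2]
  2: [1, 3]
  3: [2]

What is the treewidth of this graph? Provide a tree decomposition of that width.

Each bag holds 2 vertices, so the decomposition has width 1, which upper-bounds the treewidth. Any graph with an edge has treewidth ≥ 1, and G has the edge 3–2. Hence tw(G) = 1 exactly.

Treewidth 1.
Bags: B1 = {2, 3}  B2 = {1, 2}
Tree: B1–B2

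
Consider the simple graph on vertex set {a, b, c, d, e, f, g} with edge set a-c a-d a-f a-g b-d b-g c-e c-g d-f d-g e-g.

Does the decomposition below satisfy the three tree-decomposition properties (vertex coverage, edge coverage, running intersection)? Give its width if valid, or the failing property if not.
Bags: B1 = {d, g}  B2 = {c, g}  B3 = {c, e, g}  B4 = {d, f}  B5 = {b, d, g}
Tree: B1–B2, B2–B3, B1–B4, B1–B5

A tree decomposition must satisfy three properties: every vertex lies in some bag; for every edge, both endpoints lie together in some bag; and for every vertex, the bags containing it form a connected subtree. Here vertex a appears in no bag, so the decomposition is invalid.

No — vertex a appears in no bag.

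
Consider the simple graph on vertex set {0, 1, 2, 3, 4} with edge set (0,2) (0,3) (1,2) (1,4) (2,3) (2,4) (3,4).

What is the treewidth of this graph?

2

A width-2 tree decomposition is:
Bags: B1 = {2, 3, 4}  B2 = {0, 2, 3}  B3 = {1, 2, 4}
Tree: B1–B2, B1–B3
Every bag has size at most 3, so the width is 3 − 1 = 2 and tw(G) ≤ 2. On the other hand G contains the 3-clique {1, 2, 4}. A clique must lie in a single bag of any decomposition, so no decomposition can have width below 2. Hence tw(G) = 2 exactly.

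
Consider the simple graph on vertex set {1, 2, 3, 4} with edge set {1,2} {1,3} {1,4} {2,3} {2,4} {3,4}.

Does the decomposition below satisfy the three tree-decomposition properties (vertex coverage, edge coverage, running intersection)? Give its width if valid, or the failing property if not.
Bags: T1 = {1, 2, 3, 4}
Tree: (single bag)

Yes; width 3.

Vertex coverage: the bags together contain {1, 2, 3, 4}, the full vertex set. Edge coverage: each edge of G has both endpoints in at least one bag. Running intersection: for every vertex, the bags containing it form a connected subtree. All three properties hold, so this is a valid tree decomposition of width max|bag| − 1 = 3, and hence tw(G) ≤ 3.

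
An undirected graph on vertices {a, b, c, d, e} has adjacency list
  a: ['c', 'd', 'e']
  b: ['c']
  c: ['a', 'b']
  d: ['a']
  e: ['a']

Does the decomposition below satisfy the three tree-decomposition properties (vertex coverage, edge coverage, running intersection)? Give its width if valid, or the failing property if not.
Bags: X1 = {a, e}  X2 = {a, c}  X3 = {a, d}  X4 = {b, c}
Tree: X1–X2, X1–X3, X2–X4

Every vertex of G appears in some bag (union = {a, b, c, d, e}); every edge is covered by a bag; and for each vertex v the set of bags containing v is connected in the bag tree. The decomposition is therefore valid. The largest bag has 2 vertices, so the width is 1.

Yes; width 1.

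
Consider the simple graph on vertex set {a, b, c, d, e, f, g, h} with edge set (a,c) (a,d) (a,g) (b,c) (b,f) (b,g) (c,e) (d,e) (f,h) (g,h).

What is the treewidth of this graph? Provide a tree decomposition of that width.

Treewidth 2.
One such decomposition:
Bags: B1 = {c, d, e}  B2 = {a, c, d}  B3 = {a, b, c}  B4 = {a, b, g}  B5 = {b, f, g}  B6 = {f, g, h}
Tree: B1–B2, B2–B3, B3–B4, B4–B5, B5–B6

The largest bag has 3 vertices, giving width 2; this decomposition certifies tw(G) ≤ 2. Since e–d–a–c–e is a cycle in G, G is not acyclic. Forests are exactly the graphs of treewidth ≤ 1, so tw(G) ≥ 2. Therefore the treewidth is 2.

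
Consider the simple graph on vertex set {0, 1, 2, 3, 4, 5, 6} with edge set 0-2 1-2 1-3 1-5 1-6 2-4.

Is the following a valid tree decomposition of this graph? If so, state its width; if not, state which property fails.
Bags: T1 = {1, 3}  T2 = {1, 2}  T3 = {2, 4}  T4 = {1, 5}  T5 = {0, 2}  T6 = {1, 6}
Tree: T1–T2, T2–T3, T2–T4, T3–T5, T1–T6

Vertex coverage: the bags together contain {0, 1, 2, 3, 4, 5, 6}, the full vertex set. Edge coverage: each edge of G has both endpoints in at least one bag. Running intersection: for every vertex, the bags containing it form a connected subtree. All three properties hold, so this is a valid tree decomposition of width max|bag| − 1 = 1, and hence tw(G) ≤ 1.

Yes; width 1.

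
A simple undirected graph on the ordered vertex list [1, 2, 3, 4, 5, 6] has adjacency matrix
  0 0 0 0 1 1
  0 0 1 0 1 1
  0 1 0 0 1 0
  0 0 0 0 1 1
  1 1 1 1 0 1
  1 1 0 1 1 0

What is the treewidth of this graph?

2

A width-2 tree decomposition is:
Bags: B1 = {2, 5, 6}  B2 = {4, 5, 6}  B3 = {2, 3, 5}  B4 = {1, 5, 6}
Tree: B1–B2, B1–B3, B1–B4
The largest bag has 3 vertices, giving width 2; this decomposition certifies tw(G) ≤ 2. Conversely, {2, 3, 5} is a clique of size 3, and the vertices of any clique must share a bag in every tree decomposition; so some bag has ≥ 3 vertices and tw(G) ≥ 2. The upper and lower bounds meet at 2, so that is the treewidth.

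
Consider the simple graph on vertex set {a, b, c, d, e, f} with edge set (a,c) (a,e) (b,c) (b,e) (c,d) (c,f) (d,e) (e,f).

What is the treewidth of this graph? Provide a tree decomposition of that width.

Treewidth 2.
Bags: B1 = {a, c, e}  B2 = {c, d, e}  B3 = {c, e, f}  B4 = {b, c, e}
Tree: B1–B2, B2–B3, B3–B4

Every bag has size at most 3, so the width is 3 − 1 = 2 and tw(G) ≤ 2. The edges a–e–d–c–a form a cycle, so G is not a tree and its treewidth is at least 2. The upper and lower bounds meet at 2, so that is the treewidth.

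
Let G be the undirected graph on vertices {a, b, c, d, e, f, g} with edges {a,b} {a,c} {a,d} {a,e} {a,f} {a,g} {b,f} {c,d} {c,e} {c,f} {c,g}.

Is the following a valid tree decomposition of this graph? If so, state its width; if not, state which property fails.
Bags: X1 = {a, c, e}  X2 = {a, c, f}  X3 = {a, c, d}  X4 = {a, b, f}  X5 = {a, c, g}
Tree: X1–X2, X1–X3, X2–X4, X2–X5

Yes; width 2.

Vertex coverage: the bags together contain {a, b, c, d, e, f, g}, the full vertex set. Edge coverage: each edge of G has both endpoints in at least one bag. Running intersection: for every vertex, the bags containing it form a connected subtree. All three properties hold, so this is a valid tree decomposition of width max|bag| − 1 = 2, and hence tw(G) ≤ 2.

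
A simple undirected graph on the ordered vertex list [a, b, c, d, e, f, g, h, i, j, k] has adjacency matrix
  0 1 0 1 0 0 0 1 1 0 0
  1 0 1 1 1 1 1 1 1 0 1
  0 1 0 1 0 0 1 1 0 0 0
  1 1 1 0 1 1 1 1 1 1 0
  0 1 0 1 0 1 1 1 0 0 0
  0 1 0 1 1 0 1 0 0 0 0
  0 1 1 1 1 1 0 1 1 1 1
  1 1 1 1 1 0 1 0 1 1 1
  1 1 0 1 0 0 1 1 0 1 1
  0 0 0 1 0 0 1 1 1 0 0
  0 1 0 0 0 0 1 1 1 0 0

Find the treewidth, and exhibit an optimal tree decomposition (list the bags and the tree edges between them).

Treewidth 4.
One optimal decomposition is:
Bags: B1 = {b, d, g, h, i}  B2 = {b, g, h, i, k}  B3 = {b, c, d, g, h}  B4 = {d, g, h, i, j}  B5 = {b, d, e, g, h}  B6 = {a, b, d, h, i}  B7 = {b, d, e, f, g}
Tree: B1–B2, B1–B3, B1–B4, B3–B5, B1–B6, B5–B7

Every bag has size at most 5, so the width is 5 − 1 = 4 and tw(G) ≤ 4. On the other hand G contains the 5-clique {d, g, h, i, j}. A clique must lie in a single bag of any decomposition, so no decomposition can have width below 4. Hence tw(G) = 4 exactly.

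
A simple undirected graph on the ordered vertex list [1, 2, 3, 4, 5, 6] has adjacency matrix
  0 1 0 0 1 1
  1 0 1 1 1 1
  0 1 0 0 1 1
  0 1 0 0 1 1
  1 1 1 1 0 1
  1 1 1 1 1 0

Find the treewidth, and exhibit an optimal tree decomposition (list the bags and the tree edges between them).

Treewidth 3.
Bags: B1 = {2, 4, 5, 6}  B2 = {1, 2, 5, 6}  B3 = {2, 3, 5, 6}
Tree: B1–B2, B2–B3

The largest bag has 4 vertices, giving width 3; this decomposition certifies tw(G) ≤ 3. Conversely, {1, 2, 5, 6} is a clique of size 4, and the vertices of any clique must share a bag in every tree decomposition; so some bag has ≥ 4 vertices and tw(G) ≥ 3. Combining the bounds, tw(G) = 3.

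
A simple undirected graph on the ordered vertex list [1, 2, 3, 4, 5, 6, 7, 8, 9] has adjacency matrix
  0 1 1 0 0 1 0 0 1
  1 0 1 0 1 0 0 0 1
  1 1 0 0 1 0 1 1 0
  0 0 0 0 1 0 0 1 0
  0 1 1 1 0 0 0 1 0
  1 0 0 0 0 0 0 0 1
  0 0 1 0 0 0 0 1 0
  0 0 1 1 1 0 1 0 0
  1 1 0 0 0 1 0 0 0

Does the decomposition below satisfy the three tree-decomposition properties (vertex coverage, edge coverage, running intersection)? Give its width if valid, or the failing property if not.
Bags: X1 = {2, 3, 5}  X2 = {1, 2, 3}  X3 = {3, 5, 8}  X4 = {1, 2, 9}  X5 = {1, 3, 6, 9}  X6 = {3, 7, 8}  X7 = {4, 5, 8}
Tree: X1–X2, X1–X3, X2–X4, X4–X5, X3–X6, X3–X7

No — bags containing vertex 3 are not connected in the tree.

A tree decomposition must satisfy three properties: every vertex lies in some bag; for every edge, both endpoints lie together in some bag; and for every vertex, the bags containing it form a connected subtree. Here bags containing vertex 3 are not connected in the tree, so the decomposition is invalid.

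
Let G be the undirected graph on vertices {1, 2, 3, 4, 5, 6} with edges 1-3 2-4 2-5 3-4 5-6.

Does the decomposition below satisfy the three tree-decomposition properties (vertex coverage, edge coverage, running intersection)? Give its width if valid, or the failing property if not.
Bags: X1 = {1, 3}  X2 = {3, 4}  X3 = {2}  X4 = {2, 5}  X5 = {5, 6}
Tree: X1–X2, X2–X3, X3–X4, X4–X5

No — edge (4,2) lies in no bag.

A tree decomposition must satisfy three properties: every vertex lies in some bag; for every edge, both endpoints lie together in some bag; and for every vertex, the bags containing it form a connected subtree. Here edge (4,2) lies in no bag, so the decomposition is invalid.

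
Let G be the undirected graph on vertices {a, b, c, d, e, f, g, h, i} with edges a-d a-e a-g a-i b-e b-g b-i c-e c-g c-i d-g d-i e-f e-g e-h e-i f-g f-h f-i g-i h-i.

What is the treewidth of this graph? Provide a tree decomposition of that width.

Treewidth 3.
One optimal decomposition is:
Bags: B1 = {a, e, g, i}  B2 = {e, f, g, i}  B3 = {a, d, g, i}  B4 = {c, e, g, i}  B5 = {e, f, h, i}  B6 = {b, e, g, i}
Tree: B1–B2, B1–B3, B1–B4, B2–B5, B2–B6

Every bag has size at most 4, so the width is 4 − 1 = 3 and tw(G) ≤ 3. For the lower bound, the 4 vertices {a, d, g, i} are pairwise adjacent, and any tree decomposition puts a clique entirely inside one bag — forcing width ≥ 3. Combining the bounds, tw(G) = 3.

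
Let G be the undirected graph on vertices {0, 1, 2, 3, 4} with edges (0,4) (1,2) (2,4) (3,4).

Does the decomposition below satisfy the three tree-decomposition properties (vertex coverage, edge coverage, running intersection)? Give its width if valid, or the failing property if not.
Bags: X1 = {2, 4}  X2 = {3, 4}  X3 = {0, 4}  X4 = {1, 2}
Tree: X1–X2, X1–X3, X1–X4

Checking the three conditions: (i) the bags cover all of {0, 1, 2, 3, 4}; (ii) for each edge, some bag contains both endpoints; (iii) the bags containing any fixed vertex form a subtree. All hold, so the decomposition is valid with width 2 − 1 = 1.

Yes; width 1.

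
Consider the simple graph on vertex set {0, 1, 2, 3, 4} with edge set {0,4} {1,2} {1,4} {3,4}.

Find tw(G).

A width-1 tree decomposition is:
Bags: B1 = {1, 4}  B2 = {1, 2}  B3 = {3, 4}  B4 = {0, 4}
Tree: B1–B2, B1–B3, B3–B4
The largest bag has 2 vertices, giving width 1; this decomposition certifies tw(G) ≤ 1. G has an edge, so its treewidth is at least 1. Combining the bounds, tw(G) = 1.

1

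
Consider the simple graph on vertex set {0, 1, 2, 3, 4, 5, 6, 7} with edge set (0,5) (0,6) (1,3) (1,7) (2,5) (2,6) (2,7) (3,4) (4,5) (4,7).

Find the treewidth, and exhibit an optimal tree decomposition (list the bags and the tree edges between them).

Treewidth 2.
One optimal decomposition is:
Bags: B1 = {0, 5, 6}  B2 = {2, 5, 6}  B3 = {2, 4, 5}  B4 = {2, 4, 7}  B5 = {3, 4, 7}  B6 = {1, 3, 7}
Tree: B1–B2, B2–B3, B3–B4, B4–B5, B5–B6

The largest bag has 3 vertices, giving width 2; this decomposition certifies tw(G) ≤ 2. The edges 0–6–2–5–0 form a cycle, so G is not a tree and its treewidth is at least 2. Hence tw(G) = 2 exactly.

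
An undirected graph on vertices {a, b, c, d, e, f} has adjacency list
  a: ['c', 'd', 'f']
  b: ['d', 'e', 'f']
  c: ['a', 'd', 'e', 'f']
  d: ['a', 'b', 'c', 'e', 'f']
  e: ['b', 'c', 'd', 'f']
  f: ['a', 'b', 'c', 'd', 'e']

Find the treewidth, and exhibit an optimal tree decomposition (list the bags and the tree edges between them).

The largest bag has 4 vertices, giving width 3; this decomposition certifies tw(G) ≤ 3. On the other hand G contains the 4-clique {c, d, e, f}. A clique must lie in a single bag of any decomposition, so no decomposition can have width below 3. Therefore the treewidth is 3.

Treewidth 3.
One such decomposition:
Bags: B1 = {c, d, e, f}  B2 = {b, d, e, f}  B3 = {a, c, d, f}
Tree: B1–B2, B1–B3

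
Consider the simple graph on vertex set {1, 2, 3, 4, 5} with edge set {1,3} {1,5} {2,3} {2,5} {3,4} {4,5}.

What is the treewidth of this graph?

A width-2 tree decomposition is:
Bags: B1 = {3, 4, 5}  B2 = {2, 3, 5}  B3 = {1, 3, 5}
Tree: B1–B2, B2–B3
Every bag has size at most 3, so the width is 3 − 1 = 2 and tw(G) ≤ 2. The edges 3–4–5–2–3 form a cycle, so G is not a tree and its treewidth is at least 2. Combining the bounds, tw(G) = 2.

2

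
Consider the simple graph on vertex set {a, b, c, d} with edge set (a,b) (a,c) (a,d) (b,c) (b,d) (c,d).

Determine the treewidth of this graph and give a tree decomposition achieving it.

Treewidth 3.
One optimal decomposition is:
Bags: B1 = {a, b, c, d}
Tree: (single bag)

A single bag containing all 4 vertices is trivially a valid decomposition of width 3. Conversely, {a, b, c, d} is a clique of size 4, and the vertices of any clique must share a bag in every tree decomposition; so some bag has ≥ 4 vertices and tw(G) ≥ 3. Combining the bounds, tw(G) = 3.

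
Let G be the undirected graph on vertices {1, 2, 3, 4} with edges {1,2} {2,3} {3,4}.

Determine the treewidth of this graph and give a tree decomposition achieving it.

Treewidth 1.
Bags: B1 = {1, 2}  B2 = {2, 3}  B3 = {3, 4}
Tree: B1–B2, B2–B3

Every bag has size at most 2, so the width is 2 − 1 = 1 and tw(G) ≤ 1. Since G has at least one edge (e.g. 1–2), it is not an edgeless graph, so tw(G) ≥ 1. The upper and lower bounds meet at 1, so that is the treewidth.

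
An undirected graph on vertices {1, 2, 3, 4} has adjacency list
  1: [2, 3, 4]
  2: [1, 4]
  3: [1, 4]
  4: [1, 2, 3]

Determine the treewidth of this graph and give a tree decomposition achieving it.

Treewidth 2.
One optimal decomposition is:
Bags: B1 = {1, 2, 4}  B2 = {1, 3, 4}
Tree: B1–B2

The largest bag has 3 vertices, giving width 2; this decomposition certifies tw(G) ≤ 2. For the lower bound, the 3 vertices {1, 2, 4} are pairwise adjacent, and any tree decomposition puts a clique entirely inside one bag — forcing width ≥ 2. The upper and lower bounds meet at 2, so that is the treewidth.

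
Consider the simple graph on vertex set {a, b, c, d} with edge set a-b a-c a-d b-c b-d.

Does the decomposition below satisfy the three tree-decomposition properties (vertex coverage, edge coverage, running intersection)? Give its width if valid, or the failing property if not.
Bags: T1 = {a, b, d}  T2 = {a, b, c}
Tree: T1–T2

Vertex coverage: the bags together contain {a, b, c, d}, the full vertex set. Edge coverage: each edge of G has both endpoints in at least one bag. Running intersection: for every vertex, the bags containing it form a connected subtree. All three properties hold, so this is a valid tree decomposition of width max|bag| − 1 = 2, and hence tw(G) ≤ 2.

Yes; width 2.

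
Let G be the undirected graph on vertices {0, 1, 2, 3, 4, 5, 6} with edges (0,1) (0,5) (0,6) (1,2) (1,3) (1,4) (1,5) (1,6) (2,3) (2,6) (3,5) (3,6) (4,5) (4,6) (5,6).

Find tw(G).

A width-3 tree decomposition is:
Bags: B1 = {1, 4, 5, 6}  B2 = {0, 1, 5, 6}  B3 = {1, 3, 5, 6}  B4 = {1, 2, 3, 6}
Tree: B1–B2, B1–B3, B3–B4
Every bag has size at most 4, so the width is 4 − 1 = 3 and tw(G) ≤ 3. For the lower bound, the 4 vertices {1, 2, 3, 6} are pairwise adjacent, and any tree decomposition puts a clique entirely inside one bag — forcing width ≥ 3. The upper and lower bounds meet at 3, so that is the treewidth.

3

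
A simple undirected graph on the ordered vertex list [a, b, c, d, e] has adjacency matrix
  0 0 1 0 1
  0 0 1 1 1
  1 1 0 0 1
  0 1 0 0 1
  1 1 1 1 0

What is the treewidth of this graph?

A width-2 tree decomposition is:
Bags: B1 = {b, c, e}  B2 = {a, c, e}  B3 = {b, d, e}
Tree: B1–B2, B1–B3
The largest bag has 3 vertices, giving width 2; this decomposition certifies tw(G) ≤ 2. On the other hand G contains the 3-clique {b, d, e}. A clique must lie in a single bag of any decomposition, so no decomposition can have width below 2. Combining the bounds, tw(G) = 2.

2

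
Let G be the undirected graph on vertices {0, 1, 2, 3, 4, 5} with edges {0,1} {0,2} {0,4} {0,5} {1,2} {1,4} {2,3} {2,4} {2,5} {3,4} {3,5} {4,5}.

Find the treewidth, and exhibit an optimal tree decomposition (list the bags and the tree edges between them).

Treewidth 3.
One such decomposition:
Bags: B1 = {2, 3, 4, 5}  B2 = {0, 2, 4, 5}  B3 = {0, 1, 2, 4}
Tree: B1–B2, B2–B3

Each bag holds 4 vertices, so the decomposition has width 3, which upper-bounds the treewidth. On the other hand G contains the 4-clique {0, 1, 2, 4}. A clique must lie in a single bag of any decomposition, so no decomposition can have width below 3. Therefore the treewidth is 3.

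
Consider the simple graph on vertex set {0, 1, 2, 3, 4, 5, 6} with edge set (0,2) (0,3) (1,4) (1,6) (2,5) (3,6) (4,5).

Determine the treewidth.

A width-2 tree decomposition is:
Bags: B1 = {0, 2, 3}  B2 = {2, 3, 6}  B3 = {1, 2, 6}  B4 = {1, 2, 4}  B5 = {2, 4, 5}
Tree: B1–B2, B2–B3, B3–B4, B4–B5
Each bag holds 3 vertices, so the decomposition has width 2, which upper-bounds the treewidth. The edges 2–0–3–6–1–4–5–2 form a cycle, so G is not a tree and its treewidth is at least 2. The upper and lower bounds meet at 2, so that is the treewidth.

2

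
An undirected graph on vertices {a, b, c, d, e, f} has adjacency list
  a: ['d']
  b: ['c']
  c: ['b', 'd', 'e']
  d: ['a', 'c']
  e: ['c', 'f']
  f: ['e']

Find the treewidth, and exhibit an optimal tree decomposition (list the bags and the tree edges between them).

The largest bag has 2 vertices, giving width 1; this decomposition certifies tw(G) ≤ 1. Any graph with an edge has treewidth ≥ 1, and G has the edge c–e. The upper and lower bounds meet at 1, so that is the treewidth.

Treewidth 1.
One such decomposition:
Bags: B1 = {c, e}  B2 = {c, d}  B3 = {e, f}  B4 = {a, d}  B5 = {b, c}
Tree: B1–B2, B1–B3, B2–B4, B2–B5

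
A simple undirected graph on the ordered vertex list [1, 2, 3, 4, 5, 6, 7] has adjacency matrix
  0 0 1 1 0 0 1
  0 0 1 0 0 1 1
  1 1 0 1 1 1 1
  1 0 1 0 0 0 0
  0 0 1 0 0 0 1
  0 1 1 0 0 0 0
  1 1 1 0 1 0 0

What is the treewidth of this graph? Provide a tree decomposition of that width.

Treewidth 2.
One such decomposition:
Bags: B1 = {2, 3, 7}  B2 = {1, 3, 7}  B3 = {1, 3, 4}  B4 = {3, 5, 7}  B5 = {2, 3, 6}
Tree: B1–B2, B2–B3, B1–B4, B1–B5

Every bag has size at most 3, so the width is 3 − 1 = 2 and tw(G) ≤ 2. Conversely, {1, 3, 4} is a clique of size 3, and the vertices of any clique must share a bag in every tree decomposition; so some bag has ≥ 3 vertices and tw(G) ≥ 2. Hence tw(G) = 2 exactly.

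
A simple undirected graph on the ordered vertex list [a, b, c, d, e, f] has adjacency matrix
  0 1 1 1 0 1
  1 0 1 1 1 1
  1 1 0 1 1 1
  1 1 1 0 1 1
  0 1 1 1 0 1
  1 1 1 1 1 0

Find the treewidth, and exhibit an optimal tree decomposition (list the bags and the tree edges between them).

Each bag holds 5 vertices, so the decomposition has width 4, which upper-bounds the treewidth. For the lower bound, the 5 vertices {b, c, d, e, f} are pairwise adjacent, and any tree decomposition puts a clique entirely inside one bag — forcing width ≥ 4. Therefore the treewidth is 4.

Treewidth 4.
One optimal decomposition is:
Bags: B1 = {a, b, c, d, f}  B2 = {b, c, d, e, f}
Tree: B1–B2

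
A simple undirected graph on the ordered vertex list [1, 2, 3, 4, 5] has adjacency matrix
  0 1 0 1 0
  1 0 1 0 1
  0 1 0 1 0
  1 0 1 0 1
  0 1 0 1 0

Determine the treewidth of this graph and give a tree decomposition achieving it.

Treewidth 2.
One such decomposition:
Bags: B1 = {2, 3, 4}  B2 = {1, 2, 4}  B3 = {2, 4, 5}
Tree: B1–B2, B2–B3

Each bag holds 3 vertices, so the decomposition has width 2, which upper-bounds the treewidth. For the lower bound, G contains the cycle 3–2–1–4–3, so G is not a forest; only forests have treewidth ≤ 1, hence tw(G) ≥ 2. Therefore the treewidth is 2.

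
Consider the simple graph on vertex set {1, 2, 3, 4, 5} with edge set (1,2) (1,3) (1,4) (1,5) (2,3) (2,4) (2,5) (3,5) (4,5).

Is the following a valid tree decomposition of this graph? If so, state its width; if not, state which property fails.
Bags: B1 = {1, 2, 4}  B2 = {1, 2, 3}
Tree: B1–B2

A tree decomposition must satisfy three properties: every vertex lies in some bag; for every edge, both endpoints lie together in some bag; and for every vertex, the bags containing it form a connected subtree. Here vertex 5 appears in no bag, so the decomposition is invalid.

No — vertex 5 appears in no bag.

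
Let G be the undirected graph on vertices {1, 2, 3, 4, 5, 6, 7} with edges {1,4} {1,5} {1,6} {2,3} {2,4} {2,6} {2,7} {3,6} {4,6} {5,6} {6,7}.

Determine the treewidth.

2

A width-2 tree decomposition is:
Bags: B1 = {2, 3, 6}  B2 = {2, 4, 6}  B3 = {1, 4, 6}  B4 = {1, 5, 6}  B5 = {2, 6, 7}
Tree: B1–B2, B2–B3, B3–B4, B1–B5
Every bag has size at most 3, so the width is 3 − 1 = 2 and tw(G) ≤ 2. For the lower bound, the 3 vertices {1, 4, 6} are pairwise adjacent, and any tree decomposition puts a clique entirely inside one bag — forcing width ≥ 2. Therefore the treewidth is 2.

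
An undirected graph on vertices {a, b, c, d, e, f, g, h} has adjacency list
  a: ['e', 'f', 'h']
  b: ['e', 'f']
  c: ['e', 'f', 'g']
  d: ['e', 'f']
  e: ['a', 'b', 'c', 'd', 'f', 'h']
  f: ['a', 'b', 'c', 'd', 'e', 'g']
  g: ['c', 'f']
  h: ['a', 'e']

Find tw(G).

A width-2 tree decomposition is:
Bags: B1 = {c, e, f}  B2 = {b, e, f}  B3 = {a, e, f}  B4 = {a, e, h}  B5 = {d, e, f}  B6 = {c, f, g}
Tree: B1–B2, B1–B3, B3–B4, B3–B5, B1–B6
The largest bag has 3 vertices, giving width 2; this decomposition certifies tw(G) ≤ 2. Conversely, {a, e, h} is a clique of size 3, and the vertices of any clique must share a bag in every tree decomposition; so some bag has ≥ 3 vertices and tw(G) ≥ 2. Hence tw(G) = 2 exactly.

2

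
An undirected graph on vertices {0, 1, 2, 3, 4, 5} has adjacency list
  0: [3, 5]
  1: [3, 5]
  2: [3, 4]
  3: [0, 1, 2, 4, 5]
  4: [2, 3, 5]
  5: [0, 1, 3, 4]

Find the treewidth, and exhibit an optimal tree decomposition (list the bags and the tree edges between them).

Each bag holds 3 vertices, so the decomposition has width 2, which upper-bounds the treewidth. On the other hand G contains the 3-clique {2, 3, 4}. A clique must lie in a single bag of any decomposition, so no decomposition can have width below 2. The upper and lower bounds meet at 2, so that is the treewidth.

Treewidth 2.
One such decomposition:
Bags: B1 = {0, 3, 5}  B2 = {3, 4, 5}  B3 = {2, 3, 4}  B4 = {1, 3, 5}
Tree: B1–B2, B2–B3, B2–B4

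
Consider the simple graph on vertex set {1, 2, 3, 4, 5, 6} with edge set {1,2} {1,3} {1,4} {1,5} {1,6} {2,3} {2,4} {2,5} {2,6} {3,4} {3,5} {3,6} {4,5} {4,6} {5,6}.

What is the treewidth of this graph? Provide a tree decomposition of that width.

A single bag containing all 6 vertices is trivially a valid decomposition of width 5. Conversely, {1, 2, 3, 4, 5, 6} is a clique of size 6, and the vertices of any clique must share a bag in every tree decomposition; so some bag has ≥ 6 vertices and tw(G) ≥ 5. Combining the bounds, tw(G) = 5.

Treewidth 5.
One optimal decomposition is:
Bags: B1 = {1, 2, 3, 4, 5, 6}
Tree: (single bag)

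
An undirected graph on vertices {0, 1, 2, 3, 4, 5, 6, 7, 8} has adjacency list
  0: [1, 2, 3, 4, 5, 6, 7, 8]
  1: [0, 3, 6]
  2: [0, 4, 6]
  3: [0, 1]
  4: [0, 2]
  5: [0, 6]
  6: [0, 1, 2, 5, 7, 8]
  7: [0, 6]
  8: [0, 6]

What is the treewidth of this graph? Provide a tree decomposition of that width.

The largest bag has 3 vertices, giving width 2; this decomposition certifies tw(G) ≤ 2. Conversely, {0, 1, 3} is a clique of size 3, and the vertices of any clique must share a bag in every tree decomposition; so some bag has ≥ 3 vertices and tw(G) ≥ 2. Therefore the treewidth is 2.

Treewidth 2.
One such decomposition:
Bags: B1 = {0, 1, 6}  B2 = {0, 2, 6}  B3 = {0, 2, 4}  B4 = {0, 6, 7}  B5 = {0, 5, 6}  B6 = {0, 1, 3}  B7 = {0, 6, 8}
Tree: B1–B2, B2–B3, B1–B4, B4–B5, B1–B6, B4–B7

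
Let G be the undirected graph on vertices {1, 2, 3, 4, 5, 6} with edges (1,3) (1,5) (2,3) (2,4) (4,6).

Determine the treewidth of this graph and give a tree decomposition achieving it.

Treewidth 1.
Bags: B1 = {4, 6}  B2 = {2, 4}  B3 = {2, 3}  B4 = {1, 3}  B5 = {1, 5}
Tree: B1–B2, B2–B3, B3–B4, B4–B5

The largest bag has 2 vertices, giving width 1; this decomposition certifies tw(G) ≤ 1. G has an edge, so its treewidth is at least 1. Hence tw(G) = 1 exactly.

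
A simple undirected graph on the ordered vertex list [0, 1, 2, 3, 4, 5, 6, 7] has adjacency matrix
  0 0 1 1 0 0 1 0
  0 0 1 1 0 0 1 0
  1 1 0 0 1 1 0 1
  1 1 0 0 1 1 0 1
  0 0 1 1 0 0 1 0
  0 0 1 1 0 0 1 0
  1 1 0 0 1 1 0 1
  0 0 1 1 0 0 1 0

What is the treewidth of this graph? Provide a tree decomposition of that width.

Treewidth 3.
One optimal decomposition is:
Bags: B1 = {2, 3, 5, 6}  B2 = {2, 3, 4, 6}  B3 = {0, 2, 3, 6}  B4 = {1, 2, 3, 6}  B5 = {2, 3, 6, 7}
Tree: B1–B2, B2–B3, B3–B4, B4–B5

The largest bag has 4 vertices, giving width 3; this decomposition certifies tw(G) ≤ 3. For the lower bound: the 4 vertex sets {5,6}, {2,4}, {3}, {0} are disjoint, each induces a connected subgraph, and every pair is joined by at least one edge of G. Contracting each set to a single vertex therefore yields K_{4} as a minor, and since treewidth is minor-monotone, tw(G) ≥ tw(K_{4}) = 3. The upper and lower bounds meet at 3, so that is the treewidth.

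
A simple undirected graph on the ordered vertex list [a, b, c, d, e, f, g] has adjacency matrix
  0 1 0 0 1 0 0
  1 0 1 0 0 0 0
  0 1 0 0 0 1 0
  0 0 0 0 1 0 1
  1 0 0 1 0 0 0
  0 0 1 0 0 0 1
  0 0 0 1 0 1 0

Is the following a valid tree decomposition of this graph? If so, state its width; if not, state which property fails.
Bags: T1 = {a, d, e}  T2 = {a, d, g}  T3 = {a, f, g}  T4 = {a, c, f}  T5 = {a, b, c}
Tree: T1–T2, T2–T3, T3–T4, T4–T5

Every vertex of G appears in some bag (union = {a, b, c, d, e, f, g}); every edge is covered by a bag; and for each vertex v the set of bags containing v is connected in the bag tree. The decomposition is therefore valid. The largest bag has 3 vertices, so the width is 2.

Yes; width 2.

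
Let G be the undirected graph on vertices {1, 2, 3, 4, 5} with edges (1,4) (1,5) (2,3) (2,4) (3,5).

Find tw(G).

2

A width-2 tree decomposition is:
Bags: B1 = {2, 3, 5}  B2 = {1, 2, 5}  B3 = {1, 2, 4}
Tree: B1–B2, B2–B3
Each bag holds 3 vertices, so the decomposition has width 2, which upper-bounds the treewidth. For the lower bound, G contains the cycle 2–3–5–1–4–2, so G is not a forest; only forests have treewidth ≤ 1, hence tw(G) ≥ 2. Therefore the treewidth is 2.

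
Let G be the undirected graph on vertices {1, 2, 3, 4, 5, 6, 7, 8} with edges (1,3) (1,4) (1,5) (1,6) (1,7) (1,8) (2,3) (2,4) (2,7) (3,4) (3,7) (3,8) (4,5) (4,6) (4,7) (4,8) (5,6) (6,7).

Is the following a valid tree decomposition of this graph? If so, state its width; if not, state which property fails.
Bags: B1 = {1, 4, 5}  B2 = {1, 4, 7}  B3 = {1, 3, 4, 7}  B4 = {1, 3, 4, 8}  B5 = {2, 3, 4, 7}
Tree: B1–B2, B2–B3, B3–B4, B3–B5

A tree decomposition must satisfy three properties: every vertex lies in some bag; for every edge, both endpoints lie together in some bag; and for every vertex, the bags containing it form a connected subtree. Here vertex 6 appears in no bag, so the decomposition is invalid.

No — vertex 6 appears in no bag.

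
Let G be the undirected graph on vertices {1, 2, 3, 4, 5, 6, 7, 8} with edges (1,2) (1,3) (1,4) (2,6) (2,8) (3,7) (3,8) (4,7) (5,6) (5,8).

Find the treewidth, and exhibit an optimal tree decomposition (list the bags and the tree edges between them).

Treewidth 2.
One optimal decomposition is:
Bags: B1 = {2, 5, 6}  B2 = {2, 5, 8}  B3 = {1, 2, 8}  B4 = {1, 3, 8}  B5 = {1, 3, 4}  B6 = {3, 4, 7}
Tree: B1–B2, B2–B3, B3–B4, B4–B5, B5–B6

The largest bag has 3 vertices, giving width 2; this decomposition certifies tw(G) ≤ 2. Since 6–5–8–2–6 is a cycle in G, G is not acyclic. Forests are exactly the graphs of treewidth ≤ 1, so tw(G) ≥ 2. Hence tw(G) = 2 exactly.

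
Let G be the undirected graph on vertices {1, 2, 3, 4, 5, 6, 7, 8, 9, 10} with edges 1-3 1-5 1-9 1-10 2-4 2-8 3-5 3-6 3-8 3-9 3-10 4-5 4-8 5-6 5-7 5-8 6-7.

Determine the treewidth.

2

A width-2 tree decomposition is:
Bags: B1 = {4, 5, 8}  B2 = {3, 5, 8}  B3 = {3, 5, 6}  B4 = {1, 3, 5}  B5 = {1, 3, 10}  B6 = {1, 3, 9}  B7 = {2, 4, 8}  B8 = {5, 6, 7}
Tree: B1–B2, B2–B3, B3–B4, B4–B5, B5–B6, B1–B7, B3–B8
The largest bag has 3 vertices, giving width 2; this decomposition certifies tw(G) ≤ 2. For the lower bound, the 3 vertices {2, 4, 8} are pairwise adjacent, and any tree decomposition puts a clique entirely inside one bag — forcing width ≥ 2. Hence tw(G) = 2 exactly.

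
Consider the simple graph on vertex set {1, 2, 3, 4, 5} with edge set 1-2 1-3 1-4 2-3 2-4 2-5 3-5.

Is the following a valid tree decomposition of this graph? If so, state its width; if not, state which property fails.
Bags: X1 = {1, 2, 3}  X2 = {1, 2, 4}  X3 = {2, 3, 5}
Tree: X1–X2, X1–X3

Yes; width 2.

Checking the three conditions: (i) the bags cover all of {1, 2, 3, 4, 5}; (ii) for each edge, some bag contains both endpoints; (iii) the bags containing any fixed vertex form a subtree. All hold, so the decomposition is valid with width 3 − 1 = 2.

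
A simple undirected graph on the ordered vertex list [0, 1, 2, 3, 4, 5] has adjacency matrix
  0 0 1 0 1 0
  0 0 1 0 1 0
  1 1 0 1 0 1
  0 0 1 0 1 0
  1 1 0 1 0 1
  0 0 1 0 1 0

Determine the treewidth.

A width-2 tree decomposition is:
Bags: B1 = {2, 3, 4}  B2 = {0, 2, 4}  B3 = {2, 4, 5}  B4 = {1, 2, 4}
Tree: B1–B2, B2–B3, B3–B4
The largest bag has 3 vertices, giving width 2; this decomposition certifies tw(G) ≤ 2. The edges 3–2–0–4–3 form a cycle, so G is not a tree and its treewidth is at least 2. The upper and lower bounds meet at 2, so that is the treewidth.

2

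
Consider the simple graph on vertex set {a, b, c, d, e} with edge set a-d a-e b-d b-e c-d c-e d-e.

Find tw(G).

2

A width-2 tree decomposition is:
Bags: B1 = {a, d, e}  B2 = {c, d, e}  B3 = {b, d, e}
Tree: B1–B2, B1–B3
Every bag has size at most 3, so the width is 3 − 1 = 2 and tw(G) ≤ 2. On the other hand G contains the 3-clique {c, d, e}. A clique must lie in a single bag of any decomposition, so no decomposition can have width below 2. Combining the bounds, tw(G) = 2.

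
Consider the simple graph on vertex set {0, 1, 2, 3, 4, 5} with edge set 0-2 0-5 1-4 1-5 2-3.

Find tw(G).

1

A width-1 tree decomposition is:
Bags: B1 = {2, 3}  B2 = {0, 2}  B3 = {0, 5}  B4 = {1, 5}  B5 = {1, 4}
Tree: B1–B2, B2–B3, B3–B4, B4–B5
Every bag has size at most 2, so the width is 2 − 1 = 1 and tw(G) ≤ 1. G has an edge, so its treewidth is at least 1. The upper and lower bounds meet at 1, so that is the treewidth.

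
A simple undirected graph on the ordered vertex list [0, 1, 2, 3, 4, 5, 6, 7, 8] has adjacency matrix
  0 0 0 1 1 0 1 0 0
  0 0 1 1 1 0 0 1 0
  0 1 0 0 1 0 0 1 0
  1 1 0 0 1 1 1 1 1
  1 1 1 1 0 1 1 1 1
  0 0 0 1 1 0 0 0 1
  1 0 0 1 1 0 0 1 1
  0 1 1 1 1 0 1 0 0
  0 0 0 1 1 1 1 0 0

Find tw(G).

3

A width-3 tree decomposition is:
Bags: B1 = {1, 3, 4, 7}  B2 = {3, 4, 6, 7}  B3 = {3, 4, 6, 8}  B4 = {1, 2, 4, 7}  B5 = {3, 4, 5, 8}  B6 = {0, 3, 4, 6}
Tree: B1–B2, B2–B3, B1–B4, B3–B5, B2–B6
Every bag has size at most 4, so the width is 4 − 1 = 3 and tw(G) ≤ 3. For the lower bound, the 4 vertices {1, 2, 4, 7} are pairwise adjacent, and any tree decomposition puts a clique entirely inside one bag — forcing width ≥ 3. The upper and lower bounds meet at 3, so that is the treewidth.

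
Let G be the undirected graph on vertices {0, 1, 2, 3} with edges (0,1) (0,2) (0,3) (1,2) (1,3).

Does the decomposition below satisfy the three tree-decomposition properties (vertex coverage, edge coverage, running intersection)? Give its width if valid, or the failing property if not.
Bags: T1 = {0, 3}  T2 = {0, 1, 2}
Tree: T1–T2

A tree decomposition must satisfy three properties: every vertex lies in some bag; for every edge, both endpoints lie together in some bag; and for every vertex, the bags containing it form a connected subtree. Here edge (1,3) lies in no bag, so the decomposition is invalid.

No — edge (1,3) lies in no bag.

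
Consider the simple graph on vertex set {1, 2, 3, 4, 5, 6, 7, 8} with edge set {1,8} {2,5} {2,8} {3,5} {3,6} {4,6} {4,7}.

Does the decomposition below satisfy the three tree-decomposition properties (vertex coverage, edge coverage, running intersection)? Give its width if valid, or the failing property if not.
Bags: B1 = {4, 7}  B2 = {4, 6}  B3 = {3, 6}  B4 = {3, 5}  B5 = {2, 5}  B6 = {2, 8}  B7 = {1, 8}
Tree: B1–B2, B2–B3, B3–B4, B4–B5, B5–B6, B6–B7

Checking the three conditions: (i) the bags cover all of {1, 2, 3, 4, 5, 6, 7, 8}; (ii) for each edge, some bag contains both endpoints; (iii) the bags containing any fixed vertex form a subtree. All hold, so the decomposition is valid with width 2 − 1 = 1.

Yes; width 1.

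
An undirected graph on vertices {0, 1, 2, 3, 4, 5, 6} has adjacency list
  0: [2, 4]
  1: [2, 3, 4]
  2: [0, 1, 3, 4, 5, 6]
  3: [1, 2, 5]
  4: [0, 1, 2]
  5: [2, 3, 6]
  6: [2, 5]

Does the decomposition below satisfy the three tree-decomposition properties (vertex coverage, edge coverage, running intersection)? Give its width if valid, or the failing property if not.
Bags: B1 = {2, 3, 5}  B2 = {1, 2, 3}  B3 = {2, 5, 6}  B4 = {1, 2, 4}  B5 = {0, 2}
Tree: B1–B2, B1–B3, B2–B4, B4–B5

A tree decomposition must satisfy three properties: every vertex lies in some bag; for every edge, both endpoints lie together in some bag; and for every vertex, the bags containing it form a connected subtree. Here edge (4,0) lies in no bag, so the decomposition is invalid.

No — edge (4,0) lies in no bag.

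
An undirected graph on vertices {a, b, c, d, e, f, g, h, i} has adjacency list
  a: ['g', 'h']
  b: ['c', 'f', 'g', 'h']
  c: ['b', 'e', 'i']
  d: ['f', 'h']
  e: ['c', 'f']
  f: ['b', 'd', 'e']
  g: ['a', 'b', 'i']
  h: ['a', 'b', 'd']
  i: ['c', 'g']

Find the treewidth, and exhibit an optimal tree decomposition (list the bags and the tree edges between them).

The largest bag has 4 vertices, giving width 3; this decomposition certifies tw(G) ≤ 3. For the lower bound: the 4 vertex sets {a,g,i}, {c}, {b}, {d,e,f,h} are disjoint, each induces a connected subgraph, and every pair is joined by at least one edge of G. Contracting each set to a single vertex therefore yields K_{4} as a minor, and since treewidth is minor-monotone, tw(G) ≥ tw(K_{4}) = 3. The upper and lower bounds meet at 3, so that is the treewidth.

Treewidth 3.
One such decomposition:
Bags: B1 = {a, c, g, i}  B2 = {a, b, c, g}  B3 = {a, b, c, h}  B4 = {b, c, e, h}  B5 = {b, e, f, h}  B6 = {d, e, f, h}
Tree: B1–B2, B2–B3, B3–B4, B4–B5, B5–B6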